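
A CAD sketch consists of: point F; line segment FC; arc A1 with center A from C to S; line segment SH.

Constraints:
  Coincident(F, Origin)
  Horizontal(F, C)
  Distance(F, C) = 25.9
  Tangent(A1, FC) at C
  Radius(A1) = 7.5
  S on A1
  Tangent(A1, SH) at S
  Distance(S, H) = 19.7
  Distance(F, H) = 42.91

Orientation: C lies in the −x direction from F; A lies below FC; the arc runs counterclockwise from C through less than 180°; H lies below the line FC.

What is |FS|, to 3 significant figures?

34.3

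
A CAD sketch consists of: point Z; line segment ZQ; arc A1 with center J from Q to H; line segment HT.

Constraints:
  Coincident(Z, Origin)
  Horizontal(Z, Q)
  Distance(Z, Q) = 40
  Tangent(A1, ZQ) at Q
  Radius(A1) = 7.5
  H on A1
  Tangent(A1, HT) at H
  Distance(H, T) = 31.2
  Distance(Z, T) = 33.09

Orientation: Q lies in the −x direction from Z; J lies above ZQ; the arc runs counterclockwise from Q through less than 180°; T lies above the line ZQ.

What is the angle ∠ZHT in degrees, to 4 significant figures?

60.84°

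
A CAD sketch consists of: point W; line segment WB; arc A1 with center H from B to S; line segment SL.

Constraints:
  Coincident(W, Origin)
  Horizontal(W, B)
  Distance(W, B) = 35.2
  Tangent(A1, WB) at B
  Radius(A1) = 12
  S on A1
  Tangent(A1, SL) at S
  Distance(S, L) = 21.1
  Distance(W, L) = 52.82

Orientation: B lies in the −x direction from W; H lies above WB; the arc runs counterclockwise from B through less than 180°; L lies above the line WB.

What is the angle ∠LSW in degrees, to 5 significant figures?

164.69°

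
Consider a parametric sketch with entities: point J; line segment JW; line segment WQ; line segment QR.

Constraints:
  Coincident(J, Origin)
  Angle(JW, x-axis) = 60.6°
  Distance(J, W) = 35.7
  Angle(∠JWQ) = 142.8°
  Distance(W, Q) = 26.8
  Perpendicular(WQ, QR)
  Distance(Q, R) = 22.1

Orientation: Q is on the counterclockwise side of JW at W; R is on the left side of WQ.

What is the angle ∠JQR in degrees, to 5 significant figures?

68.656°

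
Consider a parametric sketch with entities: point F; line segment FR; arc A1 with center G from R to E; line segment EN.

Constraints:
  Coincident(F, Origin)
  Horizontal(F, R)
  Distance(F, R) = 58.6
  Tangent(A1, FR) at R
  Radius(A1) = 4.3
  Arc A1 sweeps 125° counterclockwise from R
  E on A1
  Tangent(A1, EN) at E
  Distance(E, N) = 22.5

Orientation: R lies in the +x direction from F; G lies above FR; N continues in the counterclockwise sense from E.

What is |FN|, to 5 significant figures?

55.292

On A1, R sits at bearing -90° from G; a 125° counterclockwise sweep puts E at bearing 35°, so E = G + 4.3·(cos 35°, sin 35°) = (62.122, 6.7664). Since A1 is tangent to EN there, GE ⟂ EN, so EN runs along (−sin 35°, cos 35°); with |EN| = 22.5, N = (49.217, 25.197). Then |FN| = |N − F| = 55.292.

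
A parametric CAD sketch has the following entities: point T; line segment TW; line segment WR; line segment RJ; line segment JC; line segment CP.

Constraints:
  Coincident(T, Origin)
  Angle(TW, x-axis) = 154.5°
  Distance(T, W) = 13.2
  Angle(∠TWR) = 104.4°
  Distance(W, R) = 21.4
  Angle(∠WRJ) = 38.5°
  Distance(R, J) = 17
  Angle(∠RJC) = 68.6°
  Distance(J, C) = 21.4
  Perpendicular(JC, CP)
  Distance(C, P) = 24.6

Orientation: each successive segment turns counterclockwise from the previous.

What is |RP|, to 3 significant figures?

17.5

T is at the origin; TW runs at 154.5° with length 13.2, so W = (-11.9, 5.68). ∠TWR = 104.4° gives WR at -130° from the x-axis; with |WR| = 21.4, R = (-25.6, -10.7). ∠WRJ = 38.5° gives RJ at 11.6° from the x-axis; with |RJ| = 17.0, J = (-8.99, -7.32). ∠RJC = 68.6° gives JC at 123° from the x-axis; with |JC| = 21.4, C = (-20.6, 10.6). JC is perpendicular to CP, so CP runs at -147°; with |CP| = 24.6, P = (-41.3, -2.77). Then |RP| = |P − R| = 17.5.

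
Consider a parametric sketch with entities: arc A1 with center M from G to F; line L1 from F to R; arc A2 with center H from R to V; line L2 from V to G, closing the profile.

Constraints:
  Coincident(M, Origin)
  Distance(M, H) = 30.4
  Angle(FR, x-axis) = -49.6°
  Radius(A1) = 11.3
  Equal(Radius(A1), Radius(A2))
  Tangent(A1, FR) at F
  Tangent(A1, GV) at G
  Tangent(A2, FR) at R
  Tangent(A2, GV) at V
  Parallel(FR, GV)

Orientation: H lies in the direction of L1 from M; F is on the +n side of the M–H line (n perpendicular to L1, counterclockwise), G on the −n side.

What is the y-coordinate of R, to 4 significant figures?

-15.83

Tangency of A1 to both parallel lines with radius 11.3 puts F and G at M ± 11.3·n: F = (8.605, 7.324), G = (-8.605, -7.324). Equal radii place R and V the same way about H: R = H + 11.3·n = (28.31, -15.83), V = H − 11.3·n = (11.10, -30.47). So R.y = -15.83.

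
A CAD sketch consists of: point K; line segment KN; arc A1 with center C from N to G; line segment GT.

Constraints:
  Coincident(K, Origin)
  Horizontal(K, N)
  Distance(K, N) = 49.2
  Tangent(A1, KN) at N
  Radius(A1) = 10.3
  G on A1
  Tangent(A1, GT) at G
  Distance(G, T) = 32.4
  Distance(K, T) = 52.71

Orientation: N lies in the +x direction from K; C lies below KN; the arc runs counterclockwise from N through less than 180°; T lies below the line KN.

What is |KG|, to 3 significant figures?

40.0

K is at the origin; KN is horizontal with |KN| = 49.2 and N on the +x side, so N = (49.2, 0.00). Since A1 is tangent to KN there, CN ⟂ KN, so C = N + (0, -10.3) = (49.2, -10.3). Since CG ⟂ GT (tangency), |CT| = √(10.3² + 32.4²) = 34.0 regardless of where G sits on A1. So T lies on both circle(K, 52.71) and circle(C, 34.0); the below-KN intersection is T = (33.7, -40.5). G is the foot of the tangent from T: G = (39.0, -8.59).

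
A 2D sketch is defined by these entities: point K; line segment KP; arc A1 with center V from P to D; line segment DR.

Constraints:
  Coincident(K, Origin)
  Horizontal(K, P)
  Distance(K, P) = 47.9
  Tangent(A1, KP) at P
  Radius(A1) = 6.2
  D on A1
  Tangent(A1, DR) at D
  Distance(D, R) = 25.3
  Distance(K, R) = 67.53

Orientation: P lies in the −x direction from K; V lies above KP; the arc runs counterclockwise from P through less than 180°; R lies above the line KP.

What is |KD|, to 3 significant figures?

44.7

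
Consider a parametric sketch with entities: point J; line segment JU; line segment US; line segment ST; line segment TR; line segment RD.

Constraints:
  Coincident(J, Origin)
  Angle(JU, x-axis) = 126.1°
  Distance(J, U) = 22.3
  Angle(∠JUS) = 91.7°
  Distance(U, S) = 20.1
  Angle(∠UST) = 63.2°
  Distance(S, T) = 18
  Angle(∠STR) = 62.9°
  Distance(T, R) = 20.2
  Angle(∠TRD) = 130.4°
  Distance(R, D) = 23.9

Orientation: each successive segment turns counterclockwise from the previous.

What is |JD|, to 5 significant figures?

46.219

J is at the origin; JU runs at 126.1° with length 22.3, so U = (-13.139, 18.018). ∠JUS = 91.7° gives US at -145.60° from the x-axis; with |US| = 20.1, S = (-29.724, 6.6623). ∠UST = 63.2° gives ST at -28.800° from the x-axis; with |ST| = 18.0, T = (-13.950, -2.0092). ∠STR = 62.9° gives TR at 88.300° from the x-axis; with |TR| = 20.2, R = (-13.351, 18.182). ∠TRD = 130.4° gives RD at 137.90° from the x-axis; with |RD| = 23.9, D = (-31.084, 34.205). Then |JD| = |D − J| = 46.219.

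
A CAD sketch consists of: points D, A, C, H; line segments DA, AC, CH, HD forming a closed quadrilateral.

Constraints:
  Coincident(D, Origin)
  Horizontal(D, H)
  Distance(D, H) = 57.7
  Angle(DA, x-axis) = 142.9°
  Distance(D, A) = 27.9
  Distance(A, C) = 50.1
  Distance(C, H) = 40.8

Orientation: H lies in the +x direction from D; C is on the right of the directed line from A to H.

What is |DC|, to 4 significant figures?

22.24

Checks: D = (0.00, 0.00) ✓; |AC| = 50.10 ✓; |CH| = 40.80 ✓.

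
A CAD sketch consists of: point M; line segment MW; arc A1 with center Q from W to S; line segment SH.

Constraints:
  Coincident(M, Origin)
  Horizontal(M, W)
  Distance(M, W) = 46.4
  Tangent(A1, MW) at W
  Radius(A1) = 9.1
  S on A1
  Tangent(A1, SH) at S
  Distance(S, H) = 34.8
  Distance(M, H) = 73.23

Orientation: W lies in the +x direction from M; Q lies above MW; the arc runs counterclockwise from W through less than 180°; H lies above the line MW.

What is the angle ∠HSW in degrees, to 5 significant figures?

138.43°

Checks: M.y = 0.00, W.y = 0.00 ✓; |QS| = 9.100 ✓; ∠(QS, SH) = 90.00° ✓; |SH| = 34.80 ✓; |MH| = 73.23 ✓.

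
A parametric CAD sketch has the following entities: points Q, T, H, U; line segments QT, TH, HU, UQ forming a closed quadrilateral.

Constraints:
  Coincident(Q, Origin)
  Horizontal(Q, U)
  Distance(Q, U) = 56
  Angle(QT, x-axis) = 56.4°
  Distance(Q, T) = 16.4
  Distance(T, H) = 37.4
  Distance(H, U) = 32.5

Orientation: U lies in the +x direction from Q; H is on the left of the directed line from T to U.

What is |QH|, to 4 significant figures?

52.15

Checks: Q.y = 0.00, U.y = 0.00 ✓; |TH| = 37.40 ✓; |HU| = 32.50 ✓.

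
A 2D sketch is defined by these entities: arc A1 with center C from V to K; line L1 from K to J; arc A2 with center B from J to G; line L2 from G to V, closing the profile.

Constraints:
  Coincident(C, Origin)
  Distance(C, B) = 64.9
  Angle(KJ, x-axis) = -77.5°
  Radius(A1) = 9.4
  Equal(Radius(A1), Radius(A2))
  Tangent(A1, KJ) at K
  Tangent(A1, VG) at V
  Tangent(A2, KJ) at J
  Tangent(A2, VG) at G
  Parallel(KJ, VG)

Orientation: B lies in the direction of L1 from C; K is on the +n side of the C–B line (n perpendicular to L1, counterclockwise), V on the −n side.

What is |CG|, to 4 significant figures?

65.58

The slot axis is L1's direction at -77.5°, so u = (cos -77.5°, sin -77.5°) = (0.2164, -0.9763) and n = (−sin -77.5°, cos -77.5°) = (0.9763, 0.2164). C is at the origin and B lies 64.9 along u from C, so B = 64.9·u = (14.05, -63.36). Tangency of A1 to both parallel lines with radius 9.4 puts K and V at C ± 9.4·n: K = (9.177, 2.035), V = (-9.177, -2.035). Equal radii place J and G the same way about B: J = B + 9.4·n = (23.22, -61.33), G = B − 9.4·n = (4.870, -65.40). Then |CG| = |G − C| = 65.58.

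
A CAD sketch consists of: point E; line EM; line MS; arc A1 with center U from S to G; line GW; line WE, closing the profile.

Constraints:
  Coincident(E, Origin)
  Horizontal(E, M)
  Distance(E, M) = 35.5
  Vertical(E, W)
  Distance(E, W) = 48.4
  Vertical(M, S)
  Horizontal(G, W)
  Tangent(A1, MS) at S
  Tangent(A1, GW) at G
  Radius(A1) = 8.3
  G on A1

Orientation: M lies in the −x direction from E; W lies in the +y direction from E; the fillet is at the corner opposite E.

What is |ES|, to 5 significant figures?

53.556

E is at the origin; EM is horizontal with |EM| = 35.5 and M on the −x side, so M = (-35.500, 0.0000). E and W share the same x with |EW| = 48.4 and W on the +y side, so W = (0.0000, 48.400). The virtual corner opposite E is at (-35.500, 48.400). The tangent condition forces US to be normal to MS and tangency of A1 to GW means the radius UG is perpendicular to GW, with radius 8.3, so the center U sits 8.3 in from both sides at U = (-27.200, 40.100). That places the tangent points at S = (-35.500, 40.100) on MS and G = (-27.200, 48.400) on GW. Then |ES| = |S − E| = 53.556.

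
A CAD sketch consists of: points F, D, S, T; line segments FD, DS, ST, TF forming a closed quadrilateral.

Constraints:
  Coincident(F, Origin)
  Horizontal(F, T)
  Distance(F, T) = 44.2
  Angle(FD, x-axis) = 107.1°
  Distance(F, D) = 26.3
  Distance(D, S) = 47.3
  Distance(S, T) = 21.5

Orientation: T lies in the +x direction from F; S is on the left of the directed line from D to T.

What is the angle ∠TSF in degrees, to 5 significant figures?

74.936°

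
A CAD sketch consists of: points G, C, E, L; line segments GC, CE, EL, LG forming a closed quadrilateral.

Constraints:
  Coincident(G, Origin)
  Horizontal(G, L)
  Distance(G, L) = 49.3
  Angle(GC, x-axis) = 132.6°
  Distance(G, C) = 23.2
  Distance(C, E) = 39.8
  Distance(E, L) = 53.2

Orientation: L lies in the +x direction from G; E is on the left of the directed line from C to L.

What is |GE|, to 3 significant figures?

44.3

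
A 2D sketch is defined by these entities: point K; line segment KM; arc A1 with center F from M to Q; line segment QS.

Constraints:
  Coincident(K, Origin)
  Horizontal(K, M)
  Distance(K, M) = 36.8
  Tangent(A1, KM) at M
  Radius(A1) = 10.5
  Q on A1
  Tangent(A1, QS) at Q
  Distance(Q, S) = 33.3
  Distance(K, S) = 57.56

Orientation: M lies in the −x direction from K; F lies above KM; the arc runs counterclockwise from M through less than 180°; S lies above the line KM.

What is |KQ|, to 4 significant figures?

29.78

K is at the origin; KM is horizontal with |KM| = 36.8 and M on the −x side, so M = (-36.80, 0.000). The tangent condition forces FM to be normal to KM, so F = M + (0, 10.5) = (-36.80, 10.50). Since FQ ⟂ QS (tangency), |FS| = √(10.5² + 33.3²) = 34.92 regardless of where Q sits on A1. So S lies on both circle(K, 57.56) and circle(F, 34.92); the above-KM intersection is S = (-35.40, 45.39). Q is the foot of the tangent from S: Q = (-26.67, 13.25).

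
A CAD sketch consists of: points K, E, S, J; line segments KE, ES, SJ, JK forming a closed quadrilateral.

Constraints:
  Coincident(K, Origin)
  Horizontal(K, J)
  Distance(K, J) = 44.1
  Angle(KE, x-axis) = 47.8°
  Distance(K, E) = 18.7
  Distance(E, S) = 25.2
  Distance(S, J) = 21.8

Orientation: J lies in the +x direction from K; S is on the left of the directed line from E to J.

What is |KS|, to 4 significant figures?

42.20

Checks: |ES| = 25.20 ✓; |SJ| = 21.80 ✓.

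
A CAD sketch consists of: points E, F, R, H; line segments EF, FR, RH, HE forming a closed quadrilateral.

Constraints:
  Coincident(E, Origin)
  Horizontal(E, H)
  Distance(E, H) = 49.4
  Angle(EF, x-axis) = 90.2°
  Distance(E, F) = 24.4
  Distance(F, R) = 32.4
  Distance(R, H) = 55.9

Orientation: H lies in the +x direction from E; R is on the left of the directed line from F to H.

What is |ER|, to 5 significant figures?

53.075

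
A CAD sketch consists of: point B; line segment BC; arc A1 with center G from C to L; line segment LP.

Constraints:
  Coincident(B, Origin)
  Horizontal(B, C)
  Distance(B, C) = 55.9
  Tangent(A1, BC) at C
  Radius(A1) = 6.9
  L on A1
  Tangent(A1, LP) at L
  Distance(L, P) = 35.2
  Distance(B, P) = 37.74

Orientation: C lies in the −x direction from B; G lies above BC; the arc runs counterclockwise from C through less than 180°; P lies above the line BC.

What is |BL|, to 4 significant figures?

51.03

Checks: |GL| = 6.900 ✓; ∠(GL, LP) = 90.00° ✓; |LP| = 35.20 ✓; |BP| = 37.74 ✓.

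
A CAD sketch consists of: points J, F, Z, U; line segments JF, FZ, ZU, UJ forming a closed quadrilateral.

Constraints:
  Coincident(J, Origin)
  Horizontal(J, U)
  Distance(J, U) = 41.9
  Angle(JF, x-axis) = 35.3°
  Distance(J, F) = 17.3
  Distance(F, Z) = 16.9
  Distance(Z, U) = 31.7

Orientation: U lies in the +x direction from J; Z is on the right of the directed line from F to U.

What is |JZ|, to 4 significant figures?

12.73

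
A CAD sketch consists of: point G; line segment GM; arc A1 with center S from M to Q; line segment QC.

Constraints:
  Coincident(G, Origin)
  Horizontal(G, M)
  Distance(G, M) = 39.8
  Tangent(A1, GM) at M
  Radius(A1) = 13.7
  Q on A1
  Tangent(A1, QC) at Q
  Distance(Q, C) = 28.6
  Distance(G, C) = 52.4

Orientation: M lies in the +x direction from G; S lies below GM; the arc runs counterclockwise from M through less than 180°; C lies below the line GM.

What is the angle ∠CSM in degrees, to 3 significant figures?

160°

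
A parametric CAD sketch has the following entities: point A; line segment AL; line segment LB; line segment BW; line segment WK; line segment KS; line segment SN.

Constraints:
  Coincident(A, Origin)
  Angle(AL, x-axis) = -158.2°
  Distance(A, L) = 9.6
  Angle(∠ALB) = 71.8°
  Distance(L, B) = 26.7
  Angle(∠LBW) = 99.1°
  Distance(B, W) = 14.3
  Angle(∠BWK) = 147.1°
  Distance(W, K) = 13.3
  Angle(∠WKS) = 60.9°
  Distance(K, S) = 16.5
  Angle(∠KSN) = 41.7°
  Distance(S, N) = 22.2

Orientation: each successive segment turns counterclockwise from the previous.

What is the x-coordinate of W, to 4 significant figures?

20.52

A is at the origin; AL runs at -158.2° with length 9.6, so L = (-8.913, -3.565). ∠ALB = 71.8° gives LB at -50.00° from the x-axis; with |LB| = 26.7, B = (8.249, -24.02). ∠LBW = 99.1° gives BW at 30.90° from the x-axis; with |BW| = 14.3, W = (20.52, -16.67). So W.x = 20.52.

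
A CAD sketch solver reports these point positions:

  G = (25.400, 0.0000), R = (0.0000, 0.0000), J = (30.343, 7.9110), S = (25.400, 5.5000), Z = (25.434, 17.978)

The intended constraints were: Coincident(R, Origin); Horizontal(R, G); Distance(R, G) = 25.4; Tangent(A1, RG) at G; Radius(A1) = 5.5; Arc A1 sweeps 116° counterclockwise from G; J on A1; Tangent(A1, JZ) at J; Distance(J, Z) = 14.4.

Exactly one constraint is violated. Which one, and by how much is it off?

Distance(J, Z) = 14.4 — off by 3.20.

R = (0.00, 0.00) ✓; R.y = 0.00, G.y = 0.00 ✓; |RG| = 25.40 ✓; ∠(SG, GR) = 90.00° ✓; |SG| = 5.500 ✓; bearing(S→J) − bearing(S→G) = 116.0° ✓; |SJ| = 5.500 ✓; ∠(SJ, JZ) = 90.01° ✓; |JZ| = 11.20 ✗.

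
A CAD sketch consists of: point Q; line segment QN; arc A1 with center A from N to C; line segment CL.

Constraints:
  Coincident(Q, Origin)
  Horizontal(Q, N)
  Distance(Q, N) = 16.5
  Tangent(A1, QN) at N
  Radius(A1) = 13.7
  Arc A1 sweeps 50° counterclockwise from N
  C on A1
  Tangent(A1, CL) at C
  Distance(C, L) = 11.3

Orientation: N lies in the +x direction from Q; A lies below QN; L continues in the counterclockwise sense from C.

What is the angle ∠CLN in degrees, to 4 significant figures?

12.66°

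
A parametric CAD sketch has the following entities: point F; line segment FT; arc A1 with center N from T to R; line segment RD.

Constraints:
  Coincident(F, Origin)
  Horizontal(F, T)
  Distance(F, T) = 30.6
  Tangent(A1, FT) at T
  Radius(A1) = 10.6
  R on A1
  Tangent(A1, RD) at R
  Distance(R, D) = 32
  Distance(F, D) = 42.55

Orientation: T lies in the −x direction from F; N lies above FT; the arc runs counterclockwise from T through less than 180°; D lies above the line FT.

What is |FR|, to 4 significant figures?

21.95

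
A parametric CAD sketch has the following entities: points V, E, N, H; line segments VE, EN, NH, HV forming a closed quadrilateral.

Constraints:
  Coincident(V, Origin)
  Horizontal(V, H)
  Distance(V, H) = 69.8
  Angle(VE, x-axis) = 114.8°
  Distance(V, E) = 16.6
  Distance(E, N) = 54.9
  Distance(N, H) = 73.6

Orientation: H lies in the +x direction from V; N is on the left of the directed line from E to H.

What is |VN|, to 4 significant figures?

64.48

V is at the origin; V and H share the same y with |VH| = 69.8 and H in +x, so H = (69.8, 0). VE runs at 114.8° with |VE| = 16.6, so E = (-6.963, 15.07). N is determined by |EN| = 54.9 and |NH| = 73.6 together: it lies at the intersection of circle(E, 54.9) and circle(H, 73.6). With |EH| = 78.23, the foot of the radical line on EH is 23.76 from E and the perpendicular offset is √(54.9² − 23.76²) = 49.49. Taking the left-of-EH solution: N = (25.88, 59.06).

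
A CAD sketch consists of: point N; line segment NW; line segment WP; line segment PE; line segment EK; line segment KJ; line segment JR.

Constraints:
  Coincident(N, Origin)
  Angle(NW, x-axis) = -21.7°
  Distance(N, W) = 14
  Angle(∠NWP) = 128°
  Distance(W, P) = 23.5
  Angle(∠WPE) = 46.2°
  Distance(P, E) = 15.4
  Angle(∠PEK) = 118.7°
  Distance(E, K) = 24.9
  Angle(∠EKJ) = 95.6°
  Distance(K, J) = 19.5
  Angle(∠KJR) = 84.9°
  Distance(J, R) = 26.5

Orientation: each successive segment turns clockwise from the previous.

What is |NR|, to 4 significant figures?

32.41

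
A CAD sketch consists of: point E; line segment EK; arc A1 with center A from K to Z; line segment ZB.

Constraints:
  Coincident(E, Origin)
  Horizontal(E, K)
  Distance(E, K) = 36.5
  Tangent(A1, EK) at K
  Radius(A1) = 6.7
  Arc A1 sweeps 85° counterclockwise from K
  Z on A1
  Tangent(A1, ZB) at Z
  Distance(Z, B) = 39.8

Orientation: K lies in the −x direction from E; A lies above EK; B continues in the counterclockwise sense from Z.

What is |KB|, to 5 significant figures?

46.875

On A1, K sits at bearing -90° from A; an 85° counterclockwise sweep puts Z at bearing -5°, so Z = A + 6.7·(cos -5°, sin -5°) = (-29.825, 6.1161). Tangency of A1 to ZB means the radius AZ is perpendicular to ZB, so ZB runs along (−sin -5°, cos -5°); with |ZB| = 39.8, B = (-26.357, 45.765). Then |KB| = |B − K| = 46.875.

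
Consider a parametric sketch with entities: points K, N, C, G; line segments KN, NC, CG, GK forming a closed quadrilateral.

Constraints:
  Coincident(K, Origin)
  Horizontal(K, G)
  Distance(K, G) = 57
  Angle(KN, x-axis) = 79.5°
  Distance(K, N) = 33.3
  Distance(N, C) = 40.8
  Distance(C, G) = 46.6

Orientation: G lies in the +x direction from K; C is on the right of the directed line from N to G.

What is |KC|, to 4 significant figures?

13.50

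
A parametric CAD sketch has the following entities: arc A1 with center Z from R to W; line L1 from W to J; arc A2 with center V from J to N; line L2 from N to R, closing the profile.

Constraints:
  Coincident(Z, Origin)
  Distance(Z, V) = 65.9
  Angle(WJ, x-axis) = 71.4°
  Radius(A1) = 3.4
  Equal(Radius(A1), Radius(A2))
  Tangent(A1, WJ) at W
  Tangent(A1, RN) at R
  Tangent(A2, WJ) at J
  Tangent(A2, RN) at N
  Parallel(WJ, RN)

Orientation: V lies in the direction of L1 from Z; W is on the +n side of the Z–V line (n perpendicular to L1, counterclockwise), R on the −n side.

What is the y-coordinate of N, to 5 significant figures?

61.373

Tangency of A1 to both parallel lines with radius 3.4 puts W and R at Z ± 3.4·n: W = (-3.2224, 1.0845), R = (3.2224, -1.0845). Equal radii place J and N the same way about V: J = V + 3.4·n = (17.797, 63.542), N = V − 3.4·n = (24.242, 61.373). So N.y = 61.373.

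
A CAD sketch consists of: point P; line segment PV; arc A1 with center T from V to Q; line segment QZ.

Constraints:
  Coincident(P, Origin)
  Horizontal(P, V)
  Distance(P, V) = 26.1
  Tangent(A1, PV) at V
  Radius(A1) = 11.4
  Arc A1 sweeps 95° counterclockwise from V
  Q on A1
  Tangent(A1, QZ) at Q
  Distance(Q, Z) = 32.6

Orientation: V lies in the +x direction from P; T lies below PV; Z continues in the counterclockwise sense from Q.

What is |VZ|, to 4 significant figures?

45.67

P is at the origin; PV is horizontal with |PV| = 26.1 and V on the +x side, so V = (26.10, 0.000). The tangent condition forces TV to be normal to PV, so T = V + (0, -11.4) = (26.10, -11.40). On A1, V sits at bearing 90° from T; a 95° counterclockwise sweep puts Q at bearing 185°, so Q = T + 11.4·(cos 185°, sin 185°) = (14.74, -12.39). Since A1 is tangent to QZ there, TQ ⟂ QZ, so QZ runs along (−sin 185°, cos 185°); with |QZ| = 32.6, Z = (17.58, -44.87). Then |VZ| = |Z − V| = 45.67.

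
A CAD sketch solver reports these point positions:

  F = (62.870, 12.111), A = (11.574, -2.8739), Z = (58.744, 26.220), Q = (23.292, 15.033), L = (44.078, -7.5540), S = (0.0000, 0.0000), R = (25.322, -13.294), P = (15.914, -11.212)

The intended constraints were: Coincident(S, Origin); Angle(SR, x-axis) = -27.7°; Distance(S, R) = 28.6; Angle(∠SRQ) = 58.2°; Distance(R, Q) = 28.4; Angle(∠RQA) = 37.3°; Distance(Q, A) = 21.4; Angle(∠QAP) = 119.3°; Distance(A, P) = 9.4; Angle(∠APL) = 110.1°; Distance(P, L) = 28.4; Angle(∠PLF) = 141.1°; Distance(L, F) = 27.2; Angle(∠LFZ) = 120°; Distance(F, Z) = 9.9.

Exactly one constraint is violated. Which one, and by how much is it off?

Distance(F, Z) = 9.9 — off by 4.80.

S = (0.00, 0.00) ✓; SR at -27.70° ✓; |SR| = 28.60 ✓; ∠SRQ = 58.20° ✓; |RQ| = 28.40 ✓; ∠RQA = 37.30° ✓; |QA| = 21.40 ✓; ∠QAP = 119.3° ✓; |AP| = 9.400 ✓; ∠APL = 110.1° ✓; |PL| = 28.40 ✓; ∠PLF = 141.1° ✓; |LF| = 27.20 ✓; ∠LFZ = 120.0° ✓; |FZ| = 14.70 ✗.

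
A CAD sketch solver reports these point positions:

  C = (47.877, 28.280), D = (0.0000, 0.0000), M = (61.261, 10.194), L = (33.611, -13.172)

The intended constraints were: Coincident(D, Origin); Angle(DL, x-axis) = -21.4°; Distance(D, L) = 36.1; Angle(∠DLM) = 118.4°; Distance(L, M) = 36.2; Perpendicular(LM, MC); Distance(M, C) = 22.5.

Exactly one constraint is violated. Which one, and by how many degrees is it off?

Perpendicular(LM, MC) — off by 3.70°.

D = (0.00, 0.00) ✓; DL at -21.40° ✓; |DL| = 36.10 ✓; ∠DLM = 118.4° ✓; |LM| = 36.20 ✓; ∠(LM, MC) = 86.30° ✗; |MC| = 22.50 ✓.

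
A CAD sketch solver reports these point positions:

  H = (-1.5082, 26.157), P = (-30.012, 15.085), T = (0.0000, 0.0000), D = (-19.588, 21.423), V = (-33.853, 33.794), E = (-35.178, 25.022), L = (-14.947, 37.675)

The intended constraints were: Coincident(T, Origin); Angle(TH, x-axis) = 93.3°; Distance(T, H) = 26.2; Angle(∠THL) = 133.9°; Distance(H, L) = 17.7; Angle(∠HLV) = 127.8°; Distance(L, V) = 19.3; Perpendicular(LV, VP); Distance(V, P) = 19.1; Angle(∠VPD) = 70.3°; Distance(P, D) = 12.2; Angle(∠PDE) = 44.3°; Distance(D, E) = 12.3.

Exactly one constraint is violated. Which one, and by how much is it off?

Distance(D, E) = 12.3 — off by 3.70.

T = (0.00, 0.00) ✓; TH at 93.30° ✓; |TH| = 26.20 ✓; ∠THL = 133.9° ✓; |HL| = 17.70 ✓; ∠HLV = 127.8° ✓; |LV| = 19.30 ✓; ∠(LV, VP) = 90.00° ✓; |VP| = 19.10 ✓; ∠VPD = 70.30° ✓; |PD| = 12.20 ✓; ∠PDE = 44.30° ✓; |DE| = 16.00 ✗.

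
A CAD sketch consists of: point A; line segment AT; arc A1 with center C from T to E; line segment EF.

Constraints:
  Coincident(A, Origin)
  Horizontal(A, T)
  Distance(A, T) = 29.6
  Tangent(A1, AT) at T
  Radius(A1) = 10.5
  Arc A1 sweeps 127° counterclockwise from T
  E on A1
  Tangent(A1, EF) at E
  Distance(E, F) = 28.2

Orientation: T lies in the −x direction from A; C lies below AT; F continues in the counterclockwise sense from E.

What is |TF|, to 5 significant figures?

40.267

On A1, T sits at bearing 90° from C; a 127° counterclockwise sweep puts E at bearing 217°, so E = C + 10.5·(cos 217°, sin 217°) = (-37.986, -16.819). The tangent condition forces CE to be normal to EF, so EF runs along (−sin 217°, cos 217°); with |EF| = 28.2, F = (-21.014, -39.341). Then |TF| = |F − T| = 40.267.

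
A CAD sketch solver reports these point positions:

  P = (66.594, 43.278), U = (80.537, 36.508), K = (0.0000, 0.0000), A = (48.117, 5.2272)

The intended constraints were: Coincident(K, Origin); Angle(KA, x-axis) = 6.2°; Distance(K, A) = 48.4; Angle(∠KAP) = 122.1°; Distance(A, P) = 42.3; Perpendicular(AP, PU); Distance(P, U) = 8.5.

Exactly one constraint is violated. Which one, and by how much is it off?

Distance(P, U) = 8.5 — off by 7.00.

K = (0.00, 0.00) ✓; KA at 6.200° ✓; |KA| = 48.40 ✓; ∠KAP = 122.1° ✓; |AP| = 42.30 ✓; ∠(AP, PU) = 90.00° ✓; |PU| = 15.50 ✗.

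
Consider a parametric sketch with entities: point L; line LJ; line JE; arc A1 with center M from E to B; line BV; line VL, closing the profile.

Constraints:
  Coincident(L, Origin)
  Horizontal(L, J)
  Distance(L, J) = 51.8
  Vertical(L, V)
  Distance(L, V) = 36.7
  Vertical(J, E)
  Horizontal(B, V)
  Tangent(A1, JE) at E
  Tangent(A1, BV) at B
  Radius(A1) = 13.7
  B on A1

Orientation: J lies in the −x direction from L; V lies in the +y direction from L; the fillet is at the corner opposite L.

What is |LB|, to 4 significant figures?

52.90

L is at the origin; LJ is horizontal with |LJ| = 51.8 and J on the −x side, so J = (-51.80, 0.000). LV is vertical with |LV| = 36.7 and V on the +y side, so V = (0.000, 36.70). The virtual corner opposite L is at (-51.80, 36.70). The tangent condition forces ME to be normal to JE and since A1 is tangent to BV there, MB ⟂ BV, with radius 13.7, so the center M sits 13.7 in from both sides at M = (-38.10, 23.00). That places the tangent points at E = (-51.80, 23.00) on JE and B = (-38.10, 36.70) on BV. Then |LB| = |B − L| = 52.90.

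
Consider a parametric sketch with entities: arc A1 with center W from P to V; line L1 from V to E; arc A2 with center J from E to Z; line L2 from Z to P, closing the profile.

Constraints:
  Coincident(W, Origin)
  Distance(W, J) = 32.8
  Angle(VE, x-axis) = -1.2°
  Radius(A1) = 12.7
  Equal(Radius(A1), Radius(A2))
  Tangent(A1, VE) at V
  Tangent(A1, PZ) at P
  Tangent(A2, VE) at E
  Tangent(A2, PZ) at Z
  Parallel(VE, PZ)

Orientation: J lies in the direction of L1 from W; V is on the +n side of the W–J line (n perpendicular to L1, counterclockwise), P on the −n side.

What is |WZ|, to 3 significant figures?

35.2

Tangency of A1 to both parallel lines with radius 12.7 puts V and P at W ± 12.7·n: V = (0.266, 12.7), P = (-0.266, -12.7). Equal radii place E and Z the same way about J: E = J + 12.7·n = (33.1, 12.0), Z = J − 12.7·n = (32.5, -13.4). Then |WZ| = |Z − W| = 35.2.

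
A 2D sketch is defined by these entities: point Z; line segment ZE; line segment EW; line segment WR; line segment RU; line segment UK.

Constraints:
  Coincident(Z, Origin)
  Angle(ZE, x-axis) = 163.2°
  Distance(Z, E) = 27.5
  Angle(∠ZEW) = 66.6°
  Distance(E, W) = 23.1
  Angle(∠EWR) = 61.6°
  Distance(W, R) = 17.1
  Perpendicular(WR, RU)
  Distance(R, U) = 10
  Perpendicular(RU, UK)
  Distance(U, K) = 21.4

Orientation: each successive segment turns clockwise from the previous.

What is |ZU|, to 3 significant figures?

15.7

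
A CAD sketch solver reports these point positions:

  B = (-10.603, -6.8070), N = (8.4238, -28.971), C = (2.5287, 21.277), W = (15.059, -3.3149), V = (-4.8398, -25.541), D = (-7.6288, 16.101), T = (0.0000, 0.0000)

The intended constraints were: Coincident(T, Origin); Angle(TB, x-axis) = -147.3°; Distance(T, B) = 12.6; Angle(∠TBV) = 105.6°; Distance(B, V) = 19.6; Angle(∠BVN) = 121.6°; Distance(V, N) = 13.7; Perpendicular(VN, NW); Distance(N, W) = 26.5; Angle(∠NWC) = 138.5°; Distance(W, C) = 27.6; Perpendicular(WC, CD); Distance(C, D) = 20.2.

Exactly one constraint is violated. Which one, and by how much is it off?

Distance(C, D) = 20.2 — off by 8.80.

T = (0.00, 0.00) ✓; TB at -147.3° ✓; |TB| = 12.60 ✓; ∠TBV = 105.6° ✓; |BV| = 19.60 ✓; ∠BVN = 121.6° ✓; |VN| = 13.70 ✓; ∠(VN, NW) = 90.00° ✓; |NW| = 26.50 ✓; ∠NWC = 138.5° ✓; |WC| = 27.60 ✓; ∠(WC, CD) = 90.00° ✓; |CD| = 11.40 ✗.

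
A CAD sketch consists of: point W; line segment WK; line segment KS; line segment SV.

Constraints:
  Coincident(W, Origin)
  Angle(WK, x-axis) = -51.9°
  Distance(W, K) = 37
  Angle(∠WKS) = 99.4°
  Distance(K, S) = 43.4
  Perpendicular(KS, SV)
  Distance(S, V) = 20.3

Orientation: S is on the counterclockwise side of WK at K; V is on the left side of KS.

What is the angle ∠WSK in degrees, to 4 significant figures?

36.44°

W is at the origin; WK runs at -51.9° with length 37.0, so K = 37.0·(cos -51.9°, sin -51.9°) = (22.83, -29.12). ∠WKS = 99.4°, so KS runs at -51.9° + (180° − 99.4°) = 28.70° from the x-axis; with |KS| = 43.4, S = K + 43.4·(cos 28.70°, sin 28.70°) = (60.90, -8.275). Then cos ∠WSK = SW·SK / (|SW||SK|), giving 36.44°.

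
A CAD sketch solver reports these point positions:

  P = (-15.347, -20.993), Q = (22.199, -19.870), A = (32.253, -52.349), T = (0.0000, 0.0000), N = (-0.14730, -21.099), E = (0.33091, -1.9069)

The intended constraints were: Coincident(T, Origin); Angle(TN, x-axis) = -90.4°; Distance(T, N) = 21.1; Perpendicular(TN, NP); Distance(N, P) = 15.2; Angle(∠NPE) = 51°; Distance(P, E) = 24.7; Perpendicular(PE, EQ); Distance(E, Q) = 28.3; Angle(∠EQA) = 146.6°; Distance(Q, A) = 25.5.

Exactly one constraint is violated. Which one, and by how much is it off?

Distance(Q, A) = 25.5 — off by 8.50.

T = (0.00, 0.00) ✓; TN at -90.40° ✓; |TN| = 21.10 ✓; ∠(TN, NP) = 90.00° ✓; |NP| = 15.20 ✓; ∠NPE = 51.00° ✓; |PE| = 24.70 ✓; ∠(PE, EQ) = 90.00° ✓; |EQ| = 28.30 ✓; ∠EQA = 146.6° ✓; |QA| = 34.00 ✗.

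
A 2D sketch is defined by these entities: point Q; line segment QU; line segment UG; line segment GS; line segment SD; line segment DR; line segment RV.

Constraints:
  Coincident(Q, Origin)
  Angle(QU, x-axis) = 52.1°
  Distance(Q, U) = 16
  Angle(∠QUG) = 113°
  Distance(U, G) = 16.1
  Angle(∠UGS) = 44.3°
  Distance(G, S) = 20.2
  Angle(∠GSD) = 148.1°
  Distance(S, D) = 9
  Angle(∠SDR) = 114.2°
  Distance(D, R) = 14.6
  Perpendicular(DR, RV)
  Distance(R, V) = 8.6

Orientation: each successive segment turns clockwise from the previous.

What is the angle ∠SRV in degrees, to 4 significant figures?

65.83°

∠SDR = 114.2° gives DR at 111.7° from the x-axis; with |DR| = 14.6, R = (-6.601, 12.53). DR is perpendicular to RV, so RV runs at 21.70°; with |RV| = 8.6, V = (1.390, 15.71). Then cos ∠SRV = RS·RV / (|RS||RV|), giving 65.83°.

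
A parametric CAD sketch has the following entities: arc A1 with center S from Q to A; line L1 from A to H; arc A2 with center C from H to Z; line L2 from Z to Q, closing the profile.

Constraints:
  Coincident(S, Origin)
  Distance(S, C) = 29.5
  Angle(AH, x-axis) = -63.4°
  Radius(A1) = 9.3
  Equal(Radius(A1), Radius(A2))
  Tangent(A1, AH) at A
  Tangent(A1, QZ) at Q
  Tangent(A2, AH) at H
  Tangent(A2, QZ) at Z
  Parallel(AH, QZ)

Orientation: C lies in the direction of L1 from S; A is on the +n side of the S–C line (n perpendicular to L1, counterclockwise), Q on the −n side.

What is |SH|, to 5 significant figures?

30.931

Tangency of A1 to both parallel lines with radius 9.3 puts A and Q at S ± 9.3·n: A = (8.3156, 4.1642), Q = (-8.3156, -4.1642). Equal radii place H and Z the same way about C: H = C + 9.3·n = (21.525, -22.213), Z = C − 9.3·n = (4.8933, -30.542). Then |SH| = |H − S| = 30.931.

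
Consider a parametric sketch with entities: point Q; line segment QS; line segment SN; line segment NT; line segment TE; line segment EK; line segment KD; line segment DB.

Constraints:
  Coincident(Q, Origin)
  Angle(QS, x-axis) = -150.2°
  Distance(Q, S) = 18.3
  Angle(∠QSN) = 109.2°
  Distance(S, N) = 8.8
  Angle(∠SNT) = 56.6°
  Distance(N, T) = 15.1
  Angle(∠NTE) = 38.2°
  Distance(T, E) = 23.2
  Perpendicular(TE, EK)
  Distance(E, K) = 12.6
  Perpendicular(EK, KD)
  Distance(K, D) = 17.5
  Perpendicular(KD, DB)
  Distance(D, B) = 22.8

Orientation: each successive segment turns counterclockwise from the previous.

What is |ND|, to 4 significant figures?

6.976

Q is at the origin; QS runs at -150.2° with length 18.3, so S = (-15.88, -9.095). ∠QSN = 109.2° gives SN at -79.40° from the x-axis; with |SN| = 8.8, N = (-14.26, -17.74). ∠SNT = 56.6° gives NT at 44.00° from the x-axis; with |NT| = 15.1, T = (-3.399, -7.255). ∠NTE = 38.2° gives TE at -174.2° from the x-axis; with |TE| = 23.2, E = (-26.48, -9.600). The perpendicularity gives EK at right angles to TE, so EK runs at -84.20°; with |EK| = 12.6, K = (-25.21, -22.14). EK is perpendicular to KD, so KD runs at 5.800°; with |KD| = 17.5, D = (-7.797, -20.37). Then |ND| = |D − N| = 6.976.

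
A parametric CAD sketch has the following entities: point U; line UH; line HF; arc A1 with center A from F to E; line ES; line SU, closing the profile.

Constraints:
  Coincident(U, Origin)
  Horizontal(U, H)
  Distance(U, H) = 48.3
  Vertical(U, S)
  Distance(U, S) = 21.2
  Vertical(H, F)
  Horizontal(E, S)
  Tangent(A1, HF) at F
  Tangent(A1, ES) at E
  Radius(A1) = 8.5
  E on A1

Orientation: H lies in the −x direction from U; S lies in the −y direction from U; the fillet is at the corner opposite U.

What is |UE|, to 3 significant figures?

45.1

U is at the origin; U and H share the same y with |UH| = 48.3 and H on the −x side, so H = (-48.3, 0.00). U and S share the same x with |US| = 21.2 and S on the −y side, so S = (0.00, -21.2). The virtual corner opposite U is at (-48.3, -21.2). Since A1 is tangent to HF there, AF ⟂ HF and the tangent condition forces AE to be normal to ES, with radius 8.5, so the center A sits 8.5 in from both sides at A = (-39.8, -12.7). That places the tangent points at F = (-48.3, -12.7) on HF and E = (-39.8, -21.2) on ES. Then |UE| = |E − U| = 45.1.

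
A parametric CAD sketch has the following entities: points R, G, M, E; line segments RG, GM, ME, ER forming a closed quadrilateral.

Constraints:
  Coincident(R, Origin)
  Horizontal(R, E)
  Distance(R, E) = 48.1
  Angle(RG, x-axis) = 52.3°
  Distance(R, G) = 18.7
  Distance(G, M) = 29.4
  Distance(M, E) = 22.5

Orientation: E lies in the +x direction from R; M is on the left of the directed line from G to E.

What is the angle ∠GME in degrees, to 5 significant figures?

98.370°

Checks: |GM| = 29.40 ✓; |ME| = 22.50 ✓.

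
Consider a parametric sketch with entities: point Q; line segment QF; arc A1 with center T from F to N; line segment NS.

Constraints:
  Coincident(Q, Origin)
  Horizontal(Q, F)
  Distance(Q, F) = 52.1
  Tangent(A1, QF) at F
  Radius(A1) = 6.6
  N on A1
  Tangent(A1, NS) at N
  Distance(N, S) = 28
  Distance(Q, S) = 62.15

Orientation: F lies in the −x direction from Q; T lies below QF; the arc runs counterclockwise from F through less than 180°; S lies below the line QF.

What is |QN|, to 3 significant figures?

59.1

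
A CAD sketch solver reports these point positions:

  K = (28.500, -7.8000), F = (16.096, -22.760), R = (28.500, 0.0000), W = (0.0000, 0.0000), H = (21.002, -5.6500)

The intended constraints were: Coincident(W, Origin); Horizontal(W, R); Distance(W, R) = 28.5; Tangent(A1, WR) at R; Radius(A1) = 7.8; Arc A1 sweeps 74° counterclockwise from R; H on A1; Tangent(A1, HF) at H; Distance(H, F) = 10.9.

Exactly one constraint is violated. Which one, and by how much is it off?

Distance(H, F) = 10.9 — off by 6.90.

W = (0.00, 0.00) ✓; W.y = 0.00, R.y = 0.00 ✓; |WR| = 28.50 ✓; ∠(KR, RW) = 90.00° ✓; |KR| = 7.800 ✓; bearing(K→H) − bearing(K→R) = 74.00° ✓; |KH| = 7.800 ✓; ∠(KH, HF) = 90.00° ✓; |HF| = 17.80 ✗.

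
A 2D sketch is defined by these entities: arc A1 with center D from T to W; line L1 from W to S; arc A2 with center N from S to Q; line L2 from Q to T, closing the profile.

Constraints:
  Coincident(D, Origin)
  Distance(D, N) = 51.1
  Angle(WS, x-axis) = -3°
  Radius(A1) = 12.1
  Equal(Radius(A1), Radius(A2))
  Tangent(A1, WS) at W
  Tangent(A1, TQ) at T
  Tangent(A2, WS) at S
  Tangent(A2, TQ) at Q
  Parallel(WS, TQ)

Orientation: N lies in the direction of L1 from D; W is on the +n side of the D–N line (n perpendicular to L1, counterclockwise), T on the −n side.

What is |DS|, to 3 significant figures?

52.5

The slot axis is L1's direction at -3.0°, so u = (cos -3.0°, sin -3.0°) = (0.999, -0.0523) and n = (−sin -3.0°, cos -3.0°) = (0.0523, 0.999). D is at the origin and N lies 51.1 along u from D, so N = 51.1·u = (51.0, -2.67). Tangency of A1 to both parallel lines with radius 12.1 puts W and T at D ± 12.1·n: W = (0.633, 12.1), T = (-0.633, -12.1). Equal radii place S and Q the same way about N: S = N + 12.1·n = (51.7, 9.41), Q = N − 12.1·n = (50.4, -14.8). Then |DS| = |S − D| = 52.5.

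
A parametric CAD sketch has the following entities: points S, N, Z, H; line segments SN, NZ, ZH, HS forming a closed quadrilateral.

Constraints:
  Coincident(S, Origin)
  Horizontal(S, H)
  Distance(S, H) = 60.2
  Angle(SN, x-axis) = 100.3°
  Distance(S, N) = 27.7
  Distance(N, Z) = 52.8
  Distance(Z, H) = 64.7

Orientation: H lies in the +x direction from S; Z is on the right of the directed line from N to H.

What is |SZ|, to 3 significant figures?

25.3

Checks: |NZ| = 52.80 ✓; |ZH| = 64.70 ✓.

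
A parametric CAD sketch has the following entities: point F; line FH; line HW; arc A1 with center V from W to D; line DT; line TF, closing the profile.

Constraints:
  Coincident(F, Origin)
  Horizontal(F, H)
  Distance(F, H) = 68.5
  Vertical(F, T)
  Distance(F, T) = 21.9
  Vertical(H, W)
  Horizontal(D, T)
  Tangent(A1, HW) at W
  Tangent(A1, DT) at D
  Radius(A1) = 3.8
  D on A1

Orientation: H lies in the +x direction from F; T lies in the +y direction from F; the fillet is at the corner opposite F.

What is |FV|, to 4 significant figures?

67.18

FT is vertical with |FT| = 21.9 and T on the +y side, so T = (0.000, 21.90). The virtual corner opposite F is at (68.50, 21.90). Tangency of A1 to HW means the radius VW is perpendicular to HW and tangency of A1 to DT means the radius VD is perpendicular to DT, with radius 3.8, so the center V sits 3.8 in from both sides at V = (64.70, 18.10). Then |FV| = |V − F| = 67.18.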